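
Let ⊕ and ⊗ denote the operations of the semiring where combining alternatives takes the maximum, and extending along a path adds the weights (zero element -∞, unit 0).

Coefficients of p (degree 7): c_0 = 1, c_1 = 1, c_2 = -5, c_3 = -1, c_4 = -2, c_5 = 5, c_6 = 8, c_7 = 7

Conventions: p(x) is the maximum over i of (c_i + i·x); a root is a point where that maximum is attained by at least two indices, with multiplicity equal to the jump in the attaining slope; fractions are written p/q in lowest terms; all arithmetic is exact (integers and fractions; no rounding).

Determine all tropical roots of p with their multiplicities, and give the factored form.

hull edge (i=0, c=1) to (i=6, c=8): slope 7/6, span 6
hull edge (i=6, c=8) to (i=7, c=7): slope -1, span 1
Factored form: p(x) = 7 ⊗ (x ⊕ (-7/6)) ⊗ (x ⊕ (-7/6)) ⊗ (x ⊕ (-7/6)) ⊗ (x ⊕ (-7/6)) ⊗ (x ⊕ (-7/6)) ⊗ (x ⊕ (-7/6)) ⊗ (x ⊕ 1)
Answer: roots = -7/6 (mult 6), 1 (mult 1)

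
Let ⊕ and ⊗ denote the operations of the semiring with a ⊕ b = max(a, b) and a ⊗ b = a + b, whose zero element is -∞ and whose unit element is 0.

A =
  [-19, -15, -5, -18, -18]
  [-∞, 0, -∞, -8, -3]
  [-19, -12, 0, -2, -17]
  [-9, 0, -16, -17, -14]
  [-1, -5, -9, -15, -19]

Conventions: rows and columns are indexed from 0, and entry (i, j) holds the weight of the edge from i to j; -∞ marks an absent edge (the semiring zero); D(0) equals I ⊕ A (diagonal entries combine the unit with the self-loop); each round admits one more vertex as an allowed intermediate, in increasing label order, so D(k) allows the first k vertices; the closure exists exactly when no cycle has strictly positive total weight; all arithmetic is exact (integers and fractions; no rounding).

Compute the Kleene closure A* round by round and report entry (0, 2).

D(0):
  [0, -15, -5, -18, -18]
  [-∞, 0, -∞, -8, -3]
  [-19, -12, 0, -2, -17]
  [-9, 0, -16, 0, -14]
  [-1, -5, -9, -15, 0]
D(1):
  [0, -15, -5, -18, -18]
  [-∞, 0, -∞, -8, -3]
  [-19, -12, 0, -2, -17]
  [-9, 0, -14, 0, -14]
  [-1, -5, -6, -15, 0]
D(2):
  [0, -15, -5, -18, -18]
  [-∞, 0, -∞, -8, -3]
  [-19, -12, 0, -2, -15]
  [-9, 0, -14, 0, -3]
  [-1, -5, -6, -13, 0]
D(3):
  [0, -15, -5, -7, -18]
  [-∞, 0, -∞, -8, -3]
  [-19, -12, 0, -2, -15]
  [-9, 0, -14, 0, -3]
  [-1, -5, -6, -8, 0]
D(4):
  [0, -7, -5, -7, -10]
  [-17, 0, -22, -8, -3]
  [-11, -2, 0, -2, -5]
  [-9, 0, -14, 0, -3]
  [-1, -5, -6, -8, 0]
D(5):
  [0, -7, -5, -7, -10]
  [-4, 0, -9, -8, -3]
  [-6, -2, 0, -2, -5]
  [-4, 0, -9, 0, -3]
  [-1, -5, -6, -8, 0]
Answer: A*[0][2] = -5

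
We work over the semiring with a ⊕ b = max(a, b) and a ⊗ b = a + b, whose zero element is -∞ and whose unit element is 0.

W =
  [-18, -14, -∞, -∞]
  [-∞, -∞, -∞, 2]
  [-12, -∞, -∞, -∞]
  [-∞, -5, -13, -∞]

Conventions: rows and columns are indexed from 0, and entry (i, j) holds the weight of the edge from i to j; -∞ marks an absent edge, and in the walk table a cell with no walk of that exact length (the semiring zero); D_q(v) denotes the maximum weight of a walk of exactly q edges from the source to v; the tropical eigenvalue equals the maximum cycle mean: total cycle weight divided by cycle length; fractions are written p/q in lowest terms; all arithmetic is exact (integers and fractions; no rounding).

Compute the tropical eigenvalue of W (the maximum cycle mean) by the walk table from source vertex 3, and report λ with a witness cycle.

q=0: [-∞, -∞, -∞, 0]
q=1: [-∞, -5, -13, -∞]
q=2: [-25, -∞, -∞, -3]
q=3: [-43, -8, -16, -∞]
q=4: [-28, -57, -∞, -6]
Optimal cycle mean attained by: cycle 1->3->1, total 2 + (-5), length 2.
Answer: λ = -3/2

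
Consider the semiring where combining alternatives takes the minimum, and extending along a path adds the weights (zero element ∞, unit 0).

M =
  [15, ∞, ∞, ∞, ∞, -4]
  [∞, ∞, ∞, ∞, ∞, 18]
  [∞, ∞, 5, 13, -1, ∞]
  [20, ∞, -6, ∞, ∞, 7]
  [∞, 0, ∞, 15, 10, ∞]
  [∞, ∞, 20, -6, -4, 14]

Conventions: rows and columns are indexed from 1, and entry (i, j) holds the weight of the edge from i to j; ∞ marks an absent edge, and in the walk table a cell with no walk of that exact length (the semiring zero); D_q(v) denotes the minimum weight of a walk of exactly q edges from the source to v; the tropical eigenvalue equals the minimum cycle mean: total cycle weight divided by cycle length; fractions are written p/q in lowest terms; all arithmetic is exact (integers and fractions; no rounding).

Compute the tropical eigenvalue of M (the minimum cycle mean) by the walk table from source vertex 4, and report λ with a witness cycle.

q=0: [∞, ∞, ∞, 0, ∞, ∞]
q=1: [20, ∞, -6, ∞, ∞, 7]
q=2: [35, ∞, -1, 1, -7, 16]
q=3: [21, -7, -5, 8, -2, 8]
q=4: [28, -2, 0, 2, -6, 11]
q=5: [22, -6, -4, 5, -1, 9]
q=6: [25, -1, -1, 3, -5, 12]
Optimal cycle mean attained by: cycle 4->6->4, total 7 + (-6), length 2.
Answer: λ = 1/2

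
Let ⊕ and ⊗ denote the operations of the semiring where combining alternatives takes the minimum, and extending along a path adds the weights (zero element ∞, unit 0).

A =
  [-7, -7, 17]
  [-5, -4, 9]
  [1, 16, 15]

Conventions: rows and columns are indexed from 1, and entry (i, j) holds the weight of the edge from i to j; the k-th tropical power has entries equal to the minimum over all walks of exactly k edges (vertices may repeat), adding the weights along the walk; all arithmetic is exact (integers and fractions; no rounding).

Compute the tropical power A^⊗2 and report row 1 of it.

A^⊗2:
  [-14, -14, 2]
  [-12, -12, 5]
  [-6, -6, 18]
Answer: row 1 of A^⊗2 = [-14, -14, 2]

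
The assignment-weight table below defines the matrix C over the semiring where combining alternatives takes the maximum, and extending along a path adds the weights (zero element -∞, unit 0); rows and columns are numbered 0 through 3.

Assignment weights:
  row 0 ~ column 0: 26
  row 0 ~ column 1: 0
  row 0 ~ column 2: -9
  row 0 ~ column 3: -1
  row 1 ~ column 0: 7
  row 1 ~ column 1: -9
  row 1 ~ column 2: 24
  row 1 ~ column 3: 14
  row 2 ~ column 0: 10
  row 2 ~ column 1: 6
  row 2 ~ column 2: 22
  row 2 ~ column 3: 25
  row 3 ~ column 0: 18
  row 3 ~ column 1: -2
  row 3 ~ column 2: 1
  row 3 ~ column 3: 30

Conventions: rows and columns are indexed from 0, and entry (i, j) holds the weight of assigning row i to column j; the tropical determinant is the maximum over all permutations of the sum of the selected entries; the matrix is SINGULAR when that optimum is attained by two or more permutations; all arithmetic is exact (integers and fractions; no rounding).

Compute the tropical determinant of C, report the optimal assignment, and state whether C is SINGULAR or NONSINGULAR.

σ = (0, 1, 2, 3): 26 + (-9) + 22 + 30 = 69
σ = (0, 1, 3, 2): 26 + (-9) + 25 + 1 = 43
σ = (0, 2, 1, 3): 26 + 24 + 6 + 30 = 86
σ = (0, 2, 3, 1): 26 + 24 + 25 + (-2) = 73
σ = (0, 3, 1, 2): 26 + 14 + 6 + 1 = 47
σ = (0, 3, 2, 1): 26 + 14 + 22 + (-2) = 60
σ = (1, 0, 2, 3): 0 + 7 + 22 + 30 = 59
σ = (1, 0, 3, 2): 0 + 7 + 25 + 1 = 33
σ = (1, 2, 0, 3): 0 + 24 + 10 + 30 = 64
σ = (1, 2, 3, 0): 0 + 24 + 25 + 18 = 67
σ = (1, 3, 0, 2): 0 + 14 + 10 + 1 = 25
σ = (1, 3, 2, 0): 0 + 14 + 22 + 18 = 54
σ = (2, 0, 1, 3): (-9) + 7 + 6 + 30 = 34
σ = (2, 0, 3, 1): (-9) + 7 + 25 + (-2) = 21
σ = (2, 1, 0, 3): (-9) + (-9) + 10 + 30 = 22
σ = (2, 1, 3, 0): (-9) + (-9) + 25 + 18 = 25
σ = (2, 3, 0, 1): (-9) + 14 + 10 + (-2) = 13
σ = (2, 3, 1, 0): (-9) + 14 + 6 + 18 = 29
σ = (3, 0, 1, 2): (-1) + 7 + 6 + 1 = 13
σ = (3, 0, 2, 1): (-1) + 7 + 22 + (-2) = 26
σ = (3, 1, 0, 2): (-1) + (-9) + 10 + 1 = 1
σ = (3, 1, 2, 0): (-1) + (-9) + 22 + 18 = 30
σ = (3, 2, 0, 1): (-1) + 24 + 10 + (-2) = 31
σ = (3, 2, 1, 0): (-1) + 24 + 6 + 18 = 47
Optimal value attained by: σ = (0, 2, 1, 3).
Answer: det⊕(C) = 86; verdict: NONSINGULAR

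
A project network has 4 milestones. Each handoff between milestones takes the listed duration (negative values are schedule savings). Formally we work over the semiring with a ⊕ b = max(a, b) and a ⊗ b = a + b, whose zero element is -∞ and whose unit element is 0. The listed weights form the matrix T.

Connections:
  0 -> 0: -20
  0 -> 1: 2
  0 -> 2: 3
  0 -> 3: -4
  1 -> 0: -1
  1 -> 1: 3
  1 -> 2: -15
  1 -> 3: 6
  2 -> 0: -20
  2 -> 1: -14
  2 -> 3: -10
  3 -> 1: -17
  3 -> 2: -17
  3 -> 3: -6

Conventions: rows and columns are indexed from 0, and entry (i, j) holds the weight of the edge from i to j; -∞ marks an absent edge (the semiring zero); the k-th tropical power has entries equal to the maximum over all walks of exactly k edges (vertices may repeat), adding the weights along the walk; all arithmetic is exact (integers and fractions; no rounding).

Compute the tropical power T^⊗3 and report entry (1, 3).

T^⊗2:
  [1, 5, -13, 8]
  [2, 6, 2, 9]
  [-15, -11, -17, -8]
  [-18, -14, -23, -11]
T^⊗3:
  [4, 8, 4, 11]
  [5, 9, 5, 12]
  [-12, -8, -12, -5]
  [-15, -11, -15, -8]
Key observation: the optimum is the walk 1->1->1->3, with weight 3 + 3 + 6 = 12.
Optimal value attained by: walk 1->1->1->3.
Answer: (T^⊗3)[1][3] = 12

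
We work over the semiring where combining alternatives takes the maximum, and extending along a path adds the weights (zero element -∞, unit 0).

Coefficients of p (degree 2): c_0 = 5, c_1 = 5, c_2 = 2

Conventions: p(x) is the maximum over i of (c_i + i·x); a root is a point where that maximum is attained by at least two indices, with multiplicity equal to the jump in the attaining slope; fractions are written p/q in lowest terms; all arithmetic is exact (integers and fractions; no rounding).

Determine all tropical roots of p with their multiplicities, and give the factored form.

hull edge (i=0, c=5) to (i=1, c=5): slope 0, span 1
hull edge (i=1, c=5) to (i=2, c=2): slope -3, span 1
Factored form: p(x) = 2 ⊗ (x ⊕ 0) ⊗ (x ⊕ 3)
Answer: roots = 0 (mult 1), 3 (mult 1)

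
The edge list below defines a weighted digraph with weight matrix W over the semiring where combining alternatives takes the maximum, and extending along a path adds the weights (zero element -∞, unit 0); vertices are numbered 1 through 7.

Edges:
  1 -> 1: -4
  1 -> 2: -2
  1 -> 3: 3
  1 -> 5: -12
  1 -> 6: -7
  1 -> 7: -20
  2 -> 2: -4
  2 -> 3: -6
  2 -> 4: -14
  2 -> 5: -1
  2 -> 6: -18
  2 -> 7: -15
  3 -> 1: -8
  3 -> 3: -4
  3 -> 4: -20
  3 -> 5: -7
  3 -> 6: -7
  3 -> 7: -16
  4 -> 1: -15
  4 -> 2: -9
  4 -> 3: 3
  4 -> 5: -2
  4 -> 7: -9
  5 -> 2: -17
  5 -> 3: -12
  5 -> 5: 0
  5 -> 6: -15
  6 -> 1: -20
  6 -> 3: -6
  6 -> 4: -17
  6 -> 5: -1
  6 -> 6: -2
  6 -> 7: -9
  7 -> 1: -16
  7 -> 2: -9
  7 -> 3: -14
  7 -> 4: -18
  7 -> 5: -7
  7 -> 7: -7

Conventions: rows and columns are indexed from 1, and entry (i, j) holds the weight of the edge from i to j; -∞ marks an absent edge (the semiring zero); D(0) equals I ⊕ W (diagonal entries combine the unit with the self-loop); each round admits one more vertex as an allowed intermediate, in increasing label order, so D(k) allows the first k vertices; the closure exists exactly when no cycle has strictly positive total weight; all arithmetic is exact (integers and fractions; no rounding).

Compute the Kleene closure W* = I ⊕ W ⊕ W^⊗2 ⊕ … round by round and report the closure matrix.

D(0):
  [0, -2, 3, -∞, -12, -7, -20]
  [-∞, 0, -6, -14, -1, -18, -15]
  [-8, -∞, 0, -20, -7, -7, -16]
  [-15, -9, 3, 0, -2, -∞, -9]
  [-∞, -17, -12, -∞, 0, -15, -∞]
  [-20, -∞, -6, -17, -1, 0, -9]
  [-16, -9, -14, -18, -7, -∞, 0]
D(1):
  [0, -2, 3, -∞, -12, -7, -20]
  [-∞, 0, -6, -14, -1, -18, -15]
  [-8, -10, 0, -20, -7, -7, -16]
  [-15, -9, 3, 0, -2, -22, -9]
  [-∞, -17, -12, -∞, 0, -15, -∞]
  [-20, -22, -6, -17, -1, 0, -9]
  [-16, -9, -13, -18, -7, -23, 0]
D(2):
  [0, -2, 3, -16, -3, -7, -17]
  [-∞, 0, -6, -14, -1, -18, -15]
  [-8, -10, 0, -20, -7, -7, -16]
  [-15, -9, 3, 0, -2, -22, -9]
  [-∞, -17, -12, -31, 0, -15, -32]
  [-20, -22, -6, -17, -1, 0, -9]
  [-16, -9, -13, -18, -7, -23, 0]
D(3):
  [0, -2, 3, -16, -3, -4, -13]
  [-14, 0, -6, -14, -1, -13, -15]
  [-8, -10, 0, -20, -7, -7, -16]
  [-5, -7, 3, 0, -2, -4, -9]
  [-20, -17, -12, -31, 0, -15, -28]
  [-14, -16, -6, -17, -1, 0, -9]
  [-16, -9, -13, -18, -7, -20, 0]
D(4):
  [0, -2, 3, -16, -3, -4, -13]
  [-14, 0, -6, -14, -1, -13, -15]
  [-8, -10, 0, -20, -7, -7, -16]
  [-5, -7, 3, 0, -2, -4, -9]
  [-20, -17, -12, -31, 0, -15, -28]
  [-14, -16, -6, -17, -1, 0, -9]
  [-16, -9, -13, -18, -7, -20, 0]
D(5):
  [0, -2, 3, -16, -3, -4, -13]
  [-14, 0, -6, -14, -1, -13, -15]
  [-8, -10, 0, -20, -7, -7, -16]
  [-5, -7, 3, 0, -2, -4, -9]
  [-20, -17, -12, -31, 0, -15, -28]
  [-14, -16, -6, -17, -1, 0, -9]
  [-16, -9, -13, -18, -7, -20, 0]
D(6):
  [0, -2, 3, -16, -3, -4, -13]
  [-14, 0, -6, -14, -1, -13, -15]
  [-8, -10, 0, -20, -7, -7, -16]
  [-5, -7, 3, 0, -2, -4, -9]
  [-20, -17, -12, -31, 0, -15, -24]
  [-14, -16, -6, -17, -1, 0, -9]
  [-16, -9, -13, -18, -7, -20, 0]
D(7):
  [0, -2, 3, -16, -3, -4, -13]
  [-14, 0, -6, -14, -1, -13, -15]
  [-8, -10, 0, -20, -7, -7, -16]
  [-5, -7, 3, 0, -2, -4, -9]
  [-20, -17, -12, -31, 0, -15, -24]
  [-14, -16, -6, -17, -1, 0, -9]
  [-16, -9, -13, -18, -7, -20, 0]
Answer: W* = [[0, -2, 3, -16, -3, -4, -13], [-14, 0, -6, -14, -1, -13, -15], [-8, -10, 0, -20, -7, -7, -16], [-5, -7, 3, 0, -2, -4, -9], [-20, -17, -12, -31, 0, -15, -24], [-14, -16, -6, -17, -1, 0, -9], [-16, -9, -13, -18, -7, -20, 0]]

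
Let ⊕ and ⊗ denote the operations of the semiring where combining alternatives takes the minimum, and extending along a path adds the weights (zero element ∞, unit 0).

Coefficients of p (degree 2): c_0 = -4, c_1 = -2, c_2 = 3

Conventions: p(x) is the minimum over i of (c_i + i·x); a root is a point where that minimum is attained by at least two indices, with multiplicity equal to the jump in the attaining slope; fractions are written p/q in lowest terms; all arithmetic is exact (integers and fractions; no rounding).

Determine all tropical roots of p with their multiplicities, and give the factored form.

hull edge (i=0, c=-4) to (i=1, c=-2): slope 2, span 1
hull edge (i=1, c=-2) to (i=2, c=3): slope 5, span 1
Factored form: p(x) = 3 ⊗ (x ⊕ (-5)) ⊗ (x ⊕ (-2))
Answer: roots = -5 (mult 1), -2 (mult 1)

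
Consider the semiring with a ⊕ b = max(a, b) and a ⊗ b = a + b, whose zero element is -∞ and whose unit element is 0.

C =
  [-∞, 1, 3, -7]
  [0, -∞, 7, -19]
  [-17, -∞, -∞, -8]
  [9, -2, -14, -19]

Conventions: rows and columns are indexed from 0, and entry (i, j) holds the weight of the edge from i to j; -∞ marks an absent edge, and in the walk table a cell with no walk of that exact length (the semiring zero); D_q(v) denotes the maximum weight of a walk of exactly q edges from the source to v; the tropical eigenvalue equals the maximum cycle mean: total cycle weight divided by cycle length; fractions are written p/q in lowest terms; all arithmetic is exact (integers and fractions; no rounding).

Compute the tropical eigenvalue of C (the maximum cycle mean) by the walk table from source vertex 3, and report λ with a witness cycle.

q=0: [-∞, -∞, -∞, 0]
q=1: [9, -2, -14, -19]
q=2: [-2, 10, 12, 2]
q=3: [11, 0, 17, 4]
q=4: [13, 12, 14, 9]
Optimal cycle mean attained by: cycle 0->1->2->3->0, total 1 + 7 + (-8) + 9, length 4.
Answer: λ = 9/4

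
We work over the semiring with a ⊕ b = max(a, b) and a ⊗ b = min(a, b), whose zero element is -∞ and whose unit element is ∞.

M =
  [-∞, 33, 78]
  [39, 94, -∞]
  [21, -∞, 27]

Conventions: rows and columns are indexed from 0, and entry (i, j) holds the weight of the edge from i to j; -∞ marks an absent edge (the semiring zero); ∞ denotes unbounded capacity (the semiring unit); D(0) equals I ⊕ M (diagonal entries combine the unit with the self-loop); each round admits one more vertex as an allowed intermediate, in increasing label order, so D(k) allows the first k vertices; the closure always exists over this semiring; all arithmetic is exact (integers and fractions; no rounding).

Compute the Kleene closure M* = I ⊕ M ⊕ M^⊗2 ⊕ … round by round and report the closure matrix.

D(0):
  [∞, 33, 78]
  [39, ∞, -∞]
  [21, -∞, ∞]
D(1):
  [∞, 33, 78]
  [39, ∞, 39]
  [21, 21, ∞]
D(2):
  [∞, 33, 78]
  [39, ∞, 39]
  [21, 21, ∞]
D(3):
  [∞, 33, 78]
  [39, ∞, 39]
  [21, 21, ∞]
Answer: M* = [[∞, 33, 78], [39, ∞, 39], [21, 21, ∞]]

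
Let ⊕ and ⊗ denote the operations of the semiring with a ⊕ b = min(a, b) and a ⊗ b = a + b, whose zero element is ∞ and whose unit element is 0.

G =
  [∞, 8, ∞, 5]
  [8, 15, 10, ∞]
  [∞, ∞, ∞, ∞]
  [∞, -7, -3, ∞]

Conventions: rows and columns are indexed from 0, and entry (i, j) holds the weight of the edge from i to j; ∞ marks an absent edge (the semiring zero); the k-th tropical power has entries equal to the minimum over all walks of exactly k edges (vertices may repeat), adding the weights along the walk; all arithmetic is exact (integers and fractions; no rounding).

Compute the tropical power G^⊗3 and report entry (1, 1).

G^⊗2:
  [16, -2, 2, ∞]
  [23, 16, 25, 13]
  [∞, ∞, ∞, ∞]
  [1, 8, 3, ∞]
G^⊗3:
  [6, 13, 8, 21]
  [24, 6, 10, 28]
  [∞, ∞, ∞, ∞]
  [16, 9, 18, 6]
Key observation: the optimum is the walk 1->0->3->1, with weight 8 + 5 + (-7) = 6.
Optimal value attained by: walk 1->0->3->1.
Answer: (G^⊗3)[1][1] = 6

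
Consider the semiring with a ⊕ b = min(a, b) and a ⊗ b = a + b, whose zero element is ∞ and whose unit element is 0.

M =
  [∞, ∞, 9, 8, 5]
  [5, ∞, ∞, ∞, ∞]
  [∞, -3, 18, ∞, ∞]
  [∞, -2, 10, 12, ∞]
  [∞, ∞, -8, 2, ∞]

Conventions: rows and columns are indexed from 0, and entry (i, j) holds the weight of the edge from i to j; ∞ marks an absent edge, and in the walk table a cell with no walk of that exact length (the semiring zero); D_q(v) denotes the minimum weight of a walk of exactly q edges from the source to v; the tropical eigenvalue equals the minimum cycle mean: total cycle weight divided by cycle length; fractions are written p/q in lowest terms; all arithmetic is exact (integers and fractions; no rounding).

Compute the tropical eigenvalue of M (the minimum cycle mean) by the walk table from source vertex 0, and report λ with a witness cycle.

q=0: [0, ∞, ∞, ∞, ∞]
q=1: [∞, ∞, 9, 8, 5]
q=2: [∞, 6, -3, 7, ∞]
q=3: [11, -6, 15, 19, ∞]
q=4: [-1, 12, 20, 19, 16]
q=5: [17, 17, 8, 7, 4]
Optimal cycle mean attained by: cycle 0->4->2->1->0, total 5 + (-8) + (-3) + 5, length 4.
Answer: λ = -1/4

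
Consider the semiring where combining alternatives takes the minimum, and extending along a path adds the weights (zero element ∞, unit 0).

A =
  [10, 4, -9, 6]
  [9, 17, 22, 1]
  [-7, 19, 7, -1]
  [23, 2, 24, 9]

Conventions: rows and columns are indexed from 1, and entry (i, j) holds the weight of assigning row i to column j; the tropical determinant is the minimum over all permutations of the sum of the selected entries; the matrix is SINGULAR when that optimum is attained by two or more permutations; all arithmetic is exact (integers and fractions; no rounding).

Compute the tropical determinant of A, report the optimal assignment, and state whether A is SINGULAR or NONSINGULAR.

σ = (1, 2, 3, 4): 10 + 17 + 7 + 9 = 43
σ = (1, 2, 4, 3): 10 + 17 + (-1) + 24 = 50
σ = (1, 3, 2, 4): 10 + 22 + 19 + 9 = 60
σ = (1, 3, 4, 2): 10 + 22 + (-1) + 2 = 33
σ = (1, 4, 2, 3): 10 + 1 + 19 + 24 = 54
σ = (1, 4, 3, 2): 10 + 1 + 7 + 2 = 20
σ = (2, 1, 3, 4): 4 + 9 + 7 + 9 = 29
σ = (2, 1, 4, 3): 4 + 9 + (-1) + 24 = 36
σ = (2, 3, 1, 4): 4 + 22 + (-7) + 9 = 28
σ = (2, 3, 4, 1): 4 + 22 + (-1) + 23 = 48
σ = (2, 4, 1, 3): 4 + 1 + (-7) + 24 = 22
σ = (2, 4, 3, 1): 4 + 1 + 7 + 23 = 35
σ = (3, 1, 2, 4): (-9) + 9 + 19 + 9 = 28
σ = (3, 1, 4, 2): (-9) + 9 + (-1) + 2 = 1
σ = (3, 2, 1, 4): (-9) + 17 + (-7) + 9 = 10
σ = (3, 2, 4, 1): (-9) + 17 + (-1) + 23 = 30
σ = (3, 4, 1, 2): (-9) + 1 + (-7) + 2 = -13
σ = (3, 4, 2, 1): (-9) + 1 + 19 + 23 = 34
σ = (4, 1, 2, 3): 6 + 9 + 19 + 24 = 58
σ = (4, 1, 3, 2): 6 + 9 + 7 + 2 = 24
σ = (4, 2, 1, 3): 6 + 17 + (-7) + 24 = 40
σ = (4, 2, 3, 1): 6 + 17 + 7 + 23 = 53
σ = (4, 3, 1, 2): 6 + 22 + (-7) + 2 = 23
σ = (4, 3, 2, 1): 6 + 22 + 19 + 23 = 70
Optimal value attained by: σ = (3, 4, 1, 2).
Answer: det⊕(A) = -13; verdict: NONSINGULAR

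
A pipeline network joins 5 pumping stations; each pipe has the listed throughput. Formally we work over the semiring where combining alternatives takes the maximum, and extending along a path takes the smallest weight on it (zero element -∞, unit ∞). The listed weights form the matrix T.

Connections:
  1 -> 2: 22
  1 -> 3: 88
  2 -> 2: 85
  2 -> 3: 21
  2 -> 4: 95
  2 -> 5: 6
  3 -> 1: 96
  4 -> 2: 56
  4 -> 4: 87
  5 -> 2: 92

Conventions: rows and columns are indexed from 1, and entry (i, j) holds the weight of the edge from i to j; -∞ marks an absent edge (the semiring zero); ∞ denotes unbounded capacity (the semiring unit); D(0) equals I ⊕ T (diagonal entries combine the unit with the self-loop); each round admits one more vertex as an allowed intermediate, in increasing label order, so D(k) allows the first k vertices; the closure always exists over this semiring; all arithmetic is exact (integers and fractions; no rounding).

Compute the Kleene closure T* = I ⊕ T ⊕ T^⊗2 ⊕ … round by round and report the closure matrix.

D(0):
  [∞, 22, 88, -∞, -∞]
  [-∞, ∞, 21, 95, 6]
  [96, -∞, ∞, -∞, -∞]
  [-∞, 56, -∞, ∞, -∞]
  [-∞, 92, -∞, -∞, ∞]
D(1):
  [∞, 22, 88, -∞, -∞]
  [-∞, ∞, 21, 95, 6]
  [96, 22, ∞, -∞, -∞]
  [-∞, 56, -∞, ∞, -∞]
  [-∞, 92, -∞, -∞, ∞]
D(2):
  [∞, 22, 88, 22, 6]
  [-∞, ∞, 21, 95, 6]
  [96, 22, ∞, 22, 6]
  [-∞, 56, 21, ∞, 6]
  [-∞, 92, 21, 92, ∞]
D(3):
  [∞, 22, 88, 22, 6]
  [21, ∞, 21, 95, 6]
  [96, 22, ∞, 22, 6]
  [21, 56, 21, ∞, 6]
  [21, 92, 21, 92, ∞]
D(4):
  [∞, 22, 88, 22, 6]
  [21, ∞, 21, 95, 6]
  [96, 22, ∞, 22, 6]
  [21, 56, 21, ∞, 6]
  [21, 92, 21, 92, ∞]
D(5):
  [∞, 22, 88, 22, 6]
  [21, ∞, 21, 95, 6]
  [96, 22, ∞, 22, 6]
  [21, 56, 21, ∞, 6]
  [21, 92, 21, 92, ∞]
Answer: T* = [[∞, 22, 88, 22, 6], [21, ∞, 21, 95, 6], [96, 22, ∞, 22, 6], [21, 56, 21, ∞, 6], [21, 92, 21, 92, ∞]]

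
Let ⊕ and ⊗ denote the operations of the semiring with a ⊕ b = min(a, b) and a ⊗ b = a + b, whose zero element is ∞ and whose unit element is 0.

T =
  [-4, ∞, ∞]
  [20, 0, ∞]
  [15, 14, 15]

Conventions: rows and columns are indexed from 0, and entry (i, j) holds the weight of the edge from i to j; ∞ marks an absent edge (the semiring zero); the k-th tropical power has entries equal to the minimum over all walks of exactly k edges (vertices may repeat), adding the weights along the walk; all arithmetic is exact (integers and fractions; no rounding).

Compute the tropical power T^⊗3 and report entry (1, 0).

T^⊗2:
  [-8, ∞, ∞]
  [16, 0, ∞]
  [11, 14, 30]
T^⊗3:
  [-12, ∞, ∞]
  [12, 0, ∞]
  [7, 14, 45]
Key observation: the optimum is the walk 1->0->0->0, with weight 20 + (-4) + (-4) = 12.
Optimal value attained by: walk 1->0->0->0.
Answer: (T^⊗3)[1][0] = 12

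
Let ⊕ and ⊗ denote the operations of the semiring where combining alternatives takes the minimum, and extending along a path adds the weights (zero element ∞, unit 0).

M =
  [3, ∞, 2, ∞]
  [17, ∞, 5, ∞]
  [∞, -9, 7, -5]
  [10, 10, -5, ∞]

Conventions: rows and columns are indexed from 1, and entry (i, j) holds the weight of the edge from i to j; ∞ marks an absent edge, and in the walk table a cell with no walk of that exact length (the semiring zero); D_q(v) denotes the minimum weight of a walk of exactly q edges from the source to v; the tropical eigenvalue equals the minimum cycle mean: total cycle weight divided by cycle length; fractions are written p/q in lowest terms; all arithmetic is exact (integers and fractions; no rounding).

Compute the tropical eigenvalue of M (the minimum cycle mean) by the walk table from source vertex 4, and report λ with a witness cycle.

q=0: [∞, ∞, ∞, 0]
q=1: [10, 10, -5, ∞]
q=2: [13, -14, 2, -10]
q=3: [0, -7, -15, -3]
q=4: [3, -24, -8, -20]
Optimal cycle mean attained by: cycle 3->4->3, total (-5) + (-5), length 2.
Answer: λ = -5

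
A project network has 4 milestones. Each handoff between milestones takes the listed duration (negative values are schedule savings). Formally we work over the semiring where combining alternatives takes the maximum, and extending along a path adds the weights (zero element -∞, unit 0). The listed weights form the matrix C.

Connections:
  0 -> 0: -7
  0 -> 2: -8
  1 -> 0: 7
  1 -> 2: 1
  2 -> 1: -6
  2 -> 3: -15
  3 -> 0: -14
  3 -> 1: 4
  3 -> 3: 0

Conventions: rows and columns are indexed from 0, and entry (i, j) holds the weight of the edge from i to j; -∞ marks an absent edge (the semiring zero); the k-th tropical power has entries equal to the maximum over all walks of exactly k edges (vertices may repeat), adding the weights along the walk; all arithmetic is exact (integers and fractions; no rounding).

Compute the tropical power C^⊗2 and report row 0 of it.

C^⊗2:
  [-14, -14, -15, -23]
  [0, -5, -1, -14]
  [1, -11, -5, -15]
  [11, 4, 5, 0]
Answer: row 0 of C^⊗2 = [-14, -14, -15, -23]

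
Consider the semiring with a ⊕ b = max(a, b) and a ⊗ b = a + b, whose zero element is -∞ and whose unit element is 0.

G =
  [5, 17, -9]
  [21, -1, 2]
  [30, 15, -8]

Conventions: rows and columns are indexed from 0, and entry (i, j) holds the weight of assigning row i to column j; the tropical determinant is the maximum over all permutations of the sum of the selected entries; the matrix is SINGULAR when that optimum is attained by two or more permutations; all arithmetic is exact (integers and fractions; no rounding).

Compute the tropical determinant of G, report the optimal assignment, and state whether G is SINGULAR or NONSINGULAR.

σ = (0, 1, 2): 5 + (-1) + (-8) = -4
σ = (0, 2, 1): 5 + 2 + 15 = 22
σ = (1, 0, 2): 17 + 21 + (-8) = 30
σ = (1, 2, 0): 17 + 2 + 30 = 49
σ = (2, 0, 1): (-9) + 21 + 15 = 27
σ = (2, 1, 0): (-9) + (-1) + 30 = 20
Optimal value attained by: σ = (1, 2, 0).
Answer: det⊕(G) = 49; verdict: NONSINGULAR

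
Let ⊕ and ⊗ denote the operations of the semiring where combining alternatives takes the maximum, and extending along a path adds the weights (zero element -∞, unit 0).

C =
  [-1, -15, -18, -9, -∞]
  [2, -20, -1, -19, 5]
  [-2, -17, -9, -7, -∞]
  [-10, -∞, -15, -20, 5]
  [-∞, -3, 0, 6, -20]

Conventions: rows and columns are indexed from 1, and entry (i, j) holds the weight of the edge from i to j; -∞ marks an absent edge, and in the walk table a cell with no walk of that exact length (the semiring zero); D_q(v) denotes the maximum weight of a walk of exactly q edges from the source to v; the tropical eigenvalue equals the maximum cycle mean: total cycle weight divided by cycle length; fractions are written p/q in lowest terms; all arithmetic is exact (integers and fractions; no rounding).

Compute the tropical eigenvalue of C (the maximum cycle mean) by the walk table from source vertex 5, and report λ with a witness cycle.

q=0: [-∞, -∞, -∞, -∞, 0]
q=1: [-∞, -3, 0, 6, -20]
q=2: [-1, -17, -4, -7, 11]
q=3: [-2, 8, 11, 17, -2]
q=4: [10, -5, 7, 4, 22]
q=5: [9, 19, 22, 28, 9]
Optimal cycle mean attained by: cycle 4->5->4, total 5 + 6, length 2.
Answer: λ = 11/2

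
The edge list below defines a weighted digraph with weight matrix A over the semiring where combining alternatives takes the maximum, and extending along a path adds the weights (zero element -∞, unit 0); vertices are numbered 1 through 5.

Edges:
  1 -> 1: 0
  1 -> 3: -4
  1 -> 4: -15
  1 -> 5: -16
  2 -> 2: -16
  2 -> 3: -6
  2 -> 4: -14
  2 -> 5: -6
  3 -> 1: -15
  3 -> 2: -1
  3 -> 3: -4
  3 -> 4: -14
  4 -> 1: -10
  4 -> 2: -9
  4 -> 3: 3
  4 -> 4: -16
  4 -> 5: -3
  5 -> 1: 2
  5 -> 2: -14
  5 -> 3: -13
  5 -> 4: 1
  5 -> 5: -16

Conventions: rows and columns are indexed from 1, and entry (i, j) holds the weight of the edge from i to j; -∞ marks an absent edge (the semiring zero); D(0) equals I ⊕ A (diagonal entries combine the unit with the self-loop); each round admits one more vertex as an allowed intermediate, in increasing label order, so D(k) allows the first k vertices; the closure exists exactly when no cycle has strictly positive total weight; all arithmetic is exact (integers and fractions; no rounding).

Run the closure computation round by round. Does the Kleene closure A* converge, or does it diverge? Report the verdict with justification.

D(0):
  [0, -∞, -4, -15, -16]
  [-∞, 0, -6, -14, -6]
  [-15, -1, 0, -14, -∞]
  [-10, -9, 3, 0, -3]
  [2, -14, -13, 1, 0]
D(1):
  [0, -∞, -4, -15, -16]
  [-∞, 0, -6, -14, -6]
  [-15, -1, 0, -14, -31]
  [-10, -9, 3, 0, -3]
  [2, -14, -2, 1, 0]
D(2):
  [0, -∞, -4, -15, -16]
  [-∞, 0, -6, -14, -6]
  [-15, -1, 0, -14, -7]
  [-10, -9, 3, 0, -3]
  [2, -14, -2, 1, 0]
D(3):
  [0, -5, -4, -15, -11]
  [-21, 0, -6, -14, -6]
  [-15, -1, 0, -14, -7]
  [-10, 2, 3, 0, -3]
  [2, -3, -2, 1, 0]
D(4):
  [0, -5, -4, -15, -11]
  [-21, 0, -6, -14, -6]
  [-15, -1, 0, -14, -7]
  [-10, 2, 3, 0, -3]
  [2, 3, 4, 1, 0]
D(5):
  [0, -5, -4, -10, -11]
  [-4, 0, -2, -5, -6]
  [-5, -1, 0, -6, -7]
  [-1, 2, 3, 0, -3]
  [2, 3, 4, 1, 0]
Key observation: every diagonal entry stays at the unit through all rounds, so no improving cycle exists.
Answer: CONVERGES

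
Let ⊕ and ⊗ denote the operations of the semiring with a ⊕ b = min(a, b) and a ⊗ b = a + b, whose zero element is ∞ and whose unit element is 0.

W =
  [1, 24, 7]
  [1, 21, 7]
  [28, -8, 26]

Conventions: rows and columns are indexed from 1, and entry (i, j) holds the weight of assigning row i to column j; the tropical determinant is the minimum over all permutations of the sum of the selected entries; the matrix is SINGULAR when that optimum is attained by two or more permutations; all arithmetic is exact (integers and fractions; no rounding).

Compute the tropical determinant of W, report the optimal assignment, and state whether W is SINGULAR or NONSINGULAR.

σ = (1, 2, 3): 1 + 21 + 26 = 48
σ = (1, 3, 2): 1 + 7 + (-8) = 0
σ = (2, 1, 3): 24 + 1 + 26 = 51
σ = (2, 3, 1): 24 + 7 + 28 = 59
σ = (3, 1, 2): 7 + 1 + (-8) = 0
σ = (3, 2, 1): 7 + 21 + 28 = 56
Optimal value attained by: σ = (1, 3, 2).
Answer: det⊕(W) = 0; verdict: SINGULAR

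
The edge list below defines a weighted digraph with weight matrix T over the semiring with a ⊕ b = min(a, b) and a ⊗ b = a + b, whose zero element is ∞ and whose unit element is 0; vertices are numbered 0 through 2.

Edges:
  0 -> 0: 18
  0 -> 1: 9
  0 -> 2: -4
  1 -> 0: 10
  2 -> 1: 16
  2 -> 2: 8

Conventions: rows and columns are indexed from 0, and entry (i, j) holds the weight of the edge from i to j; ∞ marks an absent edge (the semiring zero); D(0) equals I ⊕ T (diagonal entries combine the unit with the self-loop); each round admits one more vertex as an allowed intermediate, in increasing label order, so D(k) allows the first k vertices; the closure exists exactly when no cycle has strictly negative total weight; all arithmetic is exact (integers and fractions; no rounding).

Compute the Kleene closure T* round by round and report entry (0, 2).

D(0):
  [0, 9, -4]
  [10, 0, ∞]
  [∞, 16, 0]
D(1):
  [0, 9, -4]
  [10, 0, 6]
  [∞, 16, 0]
D(2):
  [0, 9, -4]
  [10, 0, 6]
  [26, 16, 0]
D(3):
  [0, 9, -4]
  [10, 0, 6]
  [26, 16, 0]
Answer: T*[0][2] = -4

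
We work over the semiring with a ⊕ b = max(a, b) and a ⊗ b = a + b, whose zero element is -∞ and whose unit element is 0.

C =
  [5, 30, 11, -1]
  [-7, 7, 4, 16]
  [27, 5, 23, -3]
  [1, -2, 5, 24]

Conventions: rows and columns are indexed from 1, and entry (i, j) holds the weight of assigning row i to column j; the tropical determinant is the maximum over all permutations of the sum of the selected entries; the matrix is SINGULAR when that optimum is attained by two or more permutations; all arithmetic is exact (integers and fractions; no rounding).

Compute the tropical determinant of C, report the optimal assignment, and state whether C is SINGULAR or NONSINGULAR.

σ = (1, 2, 3, 4): 5 + 7 + 23 + 24 = 59
σ = (1, 2, 4, 3): 5 + 7 + (-3) + 5 = 14
σ = (1, 3, 2, 4): 5 + 4 + 5 + 24 = 38
σ = (1, 3, 4, 2): 5 + 4 + (-3) + (-2) = 4
σ = (1, 4, 2, 3): 5 + 16 + 5 + 5 = 31
σ = (1, 4, 3, 2): 5 + 16 + 23 + (-2) = 42
σ = (2, 1, 3, 4): 30 + (-7) + 23 + 24 = 70
σ = (2, 1, 4, 3): 30 + (-7) + (-3) + 5 = 25
σ = (2, 3, 1, 4): 30 + 4 + 27 + 24 = 85
σ = (2, 3, 4, 1): 30 + 4 + (-3) + 1 = 32
σ = (2, 4, 1, 3): 30 + 16 + 27 + 5 = 78
σ = (2, 4, 3, 1): 30 + 16 + 23 + 1 = 70
σ = (3, 1, 2, 4): 11 + (-7) + 5 + 24 = 33
σ = (3, 1, 4, 2): 11 + (-7) + (-3) + (-2) = -1
σ = (3, 2, 1, 4): 11 + 7 + 27 + 24 = 69
σ = (3, 2, 4, 1): 11 + 7 + (-3) + 1 = 16
σ = (3, 4, 1, 2): 11 + 16 + 27 + (-2) = 52
σ = (3, 4, 2, 1): 11 + 16 + 5 + 1 = 33
σ = (4, 1, 2, 3): (-1) + (-7) + 5 + 5 = 2
σ = (4, 1, 3, 2): (-1) + (-7) + 23 + (-2) = 13
σ = (4, 2, 1, 3): (-1) + 7 + 27 + 5 = 38
σ = (4, 2, 3, 1): (-1) + 7 + 23 + 1 = 30
σ = (4, 3, 1, 2): (-1) + 4 + 27 + (-2) = 28
σ = (4, 3, 2, 1): (-1) + 4 + 5 + 1 = 9
Optimal value attained by: σ = (2, 3, 1, 4).
Answer: det⊕(C) = 85; verdict: NONSINGULAR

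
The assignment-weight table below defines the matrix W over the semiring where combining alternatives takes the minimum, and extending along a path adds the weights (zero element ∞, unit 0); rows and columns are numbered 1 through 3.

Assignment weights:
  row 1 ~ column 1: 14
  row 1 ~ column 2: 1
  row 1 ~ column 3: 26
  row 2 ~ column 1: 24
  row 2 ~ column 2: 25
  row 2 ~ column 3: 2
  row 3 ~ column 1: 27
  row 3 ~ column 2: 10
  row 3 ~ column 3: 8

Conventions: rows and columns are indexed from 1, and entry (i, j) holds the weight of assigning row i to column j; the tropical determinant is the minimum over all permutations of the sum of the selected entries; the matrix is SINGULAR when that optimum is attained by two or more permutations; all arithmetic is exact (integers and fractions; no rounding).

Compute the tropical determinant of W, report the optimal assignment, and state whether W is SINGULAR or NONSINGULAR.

σ = (1, 2, 3): 14 + 25 + 8 = 47
σ = (1, 3, 2): 14 + 2 + 10 = 26
σ = (2, 1, 3): 1 + 24 + 8 = 33
σ = (2, 3, 1): 1 + 2 + 27 = 30
σ = (3, 1, 2): 26 + 24 + 10 = 60
σ = (3, 2, 1): 26 + 25 + 27 = 78
Optimal value attained by: σ = (1, 3, 2).
Answer: det⊕(W) = 26; verdict: NONSINGULAR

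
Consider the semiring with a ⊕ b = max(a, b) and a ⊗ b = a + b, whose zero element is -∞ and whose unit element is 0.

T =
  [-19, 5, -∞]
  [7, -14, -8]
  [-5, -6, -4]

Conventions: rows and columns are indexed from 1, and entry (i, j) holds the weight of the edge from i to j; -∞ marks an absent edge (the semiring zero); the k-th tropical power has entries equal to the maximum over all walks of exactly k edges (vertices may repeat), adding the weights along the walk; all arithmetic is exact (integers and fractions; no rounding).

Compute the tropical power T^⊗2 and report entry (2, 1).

T^⊗2:
  [12, -9, -3]
  [-7, 12, -12]
  [1, 0, -8]
Key observation: the optimum is the walk 2->2->1, with weight (-14) + 7 = -7.
Optimal value attained by: walk 2->2->1.
Answer: (T^⊗2)[2][1] = -7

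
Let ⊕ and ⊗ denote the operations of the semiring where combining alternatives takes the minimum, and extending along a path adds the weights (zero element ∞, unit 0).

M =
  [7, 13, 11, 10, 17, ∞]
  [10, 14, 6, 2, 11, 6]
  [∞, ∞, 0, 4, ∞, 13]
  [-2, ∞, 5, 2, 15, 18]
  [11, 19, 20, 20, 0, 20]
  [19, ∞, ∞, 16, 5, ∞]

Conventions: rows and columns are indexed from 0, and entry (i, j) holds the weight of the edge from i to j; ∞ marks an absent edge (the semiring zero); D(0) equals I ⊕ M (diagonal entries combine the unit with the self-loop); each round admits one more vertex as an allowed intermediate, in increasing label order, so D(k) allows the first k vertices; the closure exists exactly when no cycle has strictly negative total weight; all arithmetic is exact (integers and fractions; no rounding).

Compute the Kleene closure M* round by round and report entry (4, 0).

D(0):
  [0, 13, 11, 10, 17, ∞]
  [10, 0, 6, 2, 11, 6]
  [∞, ∞, 0, 4, ∞, 13]
  [-2, ∞, 5, 0, 15, 18]
  [11, 19, 20, 20, 0, 20]
  [19, ∞, ∞, 16, 5, 0]
D(1):
  [0, 13, 11, 10, 17, ∞]
  [10, 0, 6, 2, 11, 6]
  [∞, ∞, 0, 4, ∞, 13]
  [-2, 11, 5, 0, 15, 18]
  [11, 19, 20, 20, 0, 20]
  [19, 32, 30, 16, 5, 0]
D(2):
  [0, 13, 11, 10, 17, 19]
  [10, 0, 6, 2, 11, 6]
  [∞, ∞, 0, 4, ∞, 13]
  [-2, 11, 5, 0, 15, 17]
  [11, 19, 20, 20, 0, 20]
  [19, 32, 30, 16, 5, 0]
D(3):
  [0, 13, 11, 10, 17, 19]
  [10, 0, 6, 2, 11, 6]
  [∞, ∞, 0, 4, ∞, 13]
  [-2, 11, 5, 0, 15, 17]
  [11, 19, 20, 20, 0, 20]
  [19, 32, 30, 16, 5, 0]
D(4):
  [0, 13, 11, 10, 17, 19]
  [0, 0, 6, 2, 11, 6]
  [2, 15, 0, 4, 19, 13]
  [-2, 11, 5, 0, 15, 17]
  [11, 19, 20, 20, 0, 20]
  [14, 27, 21, 16, 5, 0]
D(5):
  [0, 13, 11, 10, 17, 19]
  [0, 0, 6, 2, 11, 6]
  [2, 15, 0, 4, 19, 13]
  [-2, 11, 5, 0, 15, 17]
  [11, 19, 20, 20, 0, 20]
  [14, 24, 21, 16, 5, 0]
D(6):
  [0, 13, 11, 10, 17, 19]
  [0, 0, 6, 2, 11, 6]
  [2, 15, 0, 4, 18, 13]
  [-2, 11, 5, 0, 15, 17]
  [11, 19, 20, 20, 0, 20]
  [14, 24, 21, 16, 5, 0]
Answer: M*[4][0] = 11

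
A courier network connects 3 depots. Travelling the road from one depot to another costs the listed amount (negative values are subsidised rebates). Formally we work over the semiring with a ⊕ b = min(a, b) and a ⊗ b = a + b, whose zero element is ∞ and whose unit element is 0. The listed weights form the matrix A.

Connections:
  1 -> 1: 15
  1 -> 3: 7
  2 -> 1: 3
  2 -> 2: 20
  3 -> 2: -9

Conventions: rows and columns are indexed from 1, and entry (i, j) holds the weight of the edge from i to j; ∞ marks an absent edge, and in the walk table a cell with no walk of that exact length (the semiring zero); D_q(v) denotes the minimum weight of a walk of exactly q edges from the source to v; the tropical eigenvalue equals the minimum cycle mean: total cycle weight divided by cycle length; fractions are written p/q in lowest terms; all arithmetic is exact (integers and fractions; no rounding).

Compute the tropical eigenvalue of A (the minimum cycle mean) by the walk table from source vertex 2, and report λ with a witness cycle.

q=0: [∞, 0, ∞]
q=1: [3, 20, ∞]
q=2: [18, 40, 10]
q=3: [33, 1, 25]
Optimal cycle mean attained by: cycle 1->3->2->1, total 7 + (-9) + 3, length 3.
Answer: λ = 1/3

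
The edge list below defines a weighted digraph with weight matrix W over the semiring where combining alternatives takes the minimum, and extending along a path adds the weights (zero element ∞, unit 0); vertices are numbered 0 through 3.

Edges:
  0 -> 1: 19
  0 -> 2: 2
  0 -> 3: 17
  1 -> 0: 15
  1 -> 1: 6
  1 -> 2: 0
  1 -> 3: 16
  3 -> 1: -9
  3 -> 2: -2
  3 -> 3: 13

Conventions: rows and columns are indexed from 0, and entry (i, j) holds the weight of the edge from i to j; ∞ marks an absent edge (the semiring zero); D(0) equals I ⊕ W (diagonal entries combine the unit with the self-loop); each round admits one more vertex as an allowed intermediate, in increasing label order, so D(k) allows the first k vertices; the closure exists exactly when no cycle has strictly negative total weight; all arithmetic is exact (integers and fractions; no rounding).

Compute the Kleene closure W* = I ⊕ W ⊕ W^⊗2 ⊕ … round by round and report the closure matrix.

D(0):
  [0, 19, 2, 17]
  [15, 0, 0, 16]
  [∞, ∞, 0, ∞]
  [∞, -9, -2, 0]
D(1):
  [0, 19, 2, 17]
  [15, 0, 0, 16]
  [∞, ∞, 0, ∞]
  [∞, -9, -2, 0]
D(2):
  [0, 19, 2, 17]
  [15, 0, 0, 16]
  [∞, ∞, 0, ∞]
  [6, -9, -9, 0]
D(3):
  [0, 19, 2, 17]
  [15, 0, 0, 16]
  [∞, ∞, 0, ∞]
  [6, -9, -9, 0]
D(4):
  [0, 8, 2, 17]
  [15, 0, 0, 16]
  [∞, ∞, 0, ∞]
  [6, -9, -9, 0]
Answer: W* = [[0, 8, 2, 17], [15, 0, 0, 16], [∞, ∞, 0, ∞], [6, -9, -9, 0]]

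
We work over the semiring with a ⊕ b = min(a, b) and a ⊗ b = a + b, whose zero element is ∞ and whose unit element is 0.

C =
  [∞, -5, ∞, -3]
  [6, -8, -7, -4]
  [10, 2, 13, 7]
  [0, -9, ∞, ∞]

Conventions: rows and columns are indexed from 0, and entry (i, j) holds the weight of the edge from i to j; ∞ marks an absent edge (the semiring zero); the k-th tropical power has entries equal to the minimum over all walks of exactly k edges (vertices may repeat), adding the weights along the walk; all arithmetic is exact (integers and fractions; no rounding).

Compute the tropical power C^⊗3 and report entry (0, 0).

C^⊗2:
  [-3, -13, -12, -9]
  [-4, -16, -15, -12]
  [7, -6, -5, -2]
  [-3, -17, -16, -13]
C^⊗3:
  [-9, -21, -20, -17]
  [-12, -24, -23, -20]
  [-2, -14, -13, -10]
  [-13, -25, -24, -21]
Key observation: the optimum is the walk 0->1->3->0, with weight (-5) + (-4) + 0 = -9.
Optimal value attained by: walk 0->1->3->0.
Answer: (C^⊗3)[0][0] = -9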